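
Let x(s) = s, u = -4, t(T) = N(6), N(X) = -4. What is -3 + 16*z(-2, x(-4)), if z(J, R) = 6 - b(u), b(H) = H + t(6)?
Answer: 221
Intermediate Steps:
t(T) = -4
b(H) = -4 + H (b(H) = H - 4 = -4 + H)
z(J, R) = 14 (z(J, R) = 6 - (-4 - 4) = 6 - 1*(-8) = 6 + 8 = 14)
-3 + 16*z(-2, x(-4)) = -3 + 16*14 = -3 + 224 = 221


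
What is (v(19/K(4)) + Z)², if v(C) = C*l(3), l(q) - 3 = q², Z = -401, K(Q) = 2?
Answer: 82369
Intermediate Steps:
l(q) = 3 + q²
v(C) = 12*C (v(C) = C*(3 + 3²) = C*(3 + 9) = C*12 = 12*C)
(v(19/K(4)) + Z)² = (12*(19/2) - 401)² = (114 - 401)² = (-287)² = 82369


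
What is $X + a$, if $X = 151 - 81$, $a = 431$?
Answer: $501$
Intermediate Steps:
$X = 70$
$X + a = 70 + 431 = 501$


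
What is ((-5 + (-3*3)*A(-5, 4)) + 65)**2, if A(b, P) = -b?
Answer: 225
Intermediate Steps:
((-5 + (-3*3)*A(-5, 4)) + 65)**2 = ((-5 + (-3*3)*(-1*(-5))) + 65)**2 = ((-5 - 9*5) + 65)**2 = ((-5 - 45) + 65)**2 = (-50 + 65)**2 = 15**2 = 225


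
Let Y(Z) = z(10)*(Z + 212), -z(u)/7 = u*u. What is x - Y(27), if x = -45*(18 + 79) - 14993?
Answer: 147942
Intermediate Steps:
z(u) = -7*u² (z(u) = -7*u*u = -7*u²)
Y(Z) = -148400 - 700*Z (Y(Z) = (-7*10²)*(Z + 212) = (-7*100)*(212 + Z) = -700*(212 + Z) = -148400 - 700*Z)
x = -19358 (x = -45*97 - 14993 = -4365 - 14993 = -19358)
x - Y(27) = -19358 - (-148400 - 700*27) = -19358 - (-148400 - 18900) = -19358 - 1*(-167300) = -19358 + 167300 = 147942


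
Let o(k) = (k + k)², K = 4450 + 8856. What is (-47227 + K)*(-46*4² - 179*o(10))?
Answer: 2453709456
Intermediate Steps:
K = 13306
o(k) = 4*k² (o(k) = (2*k)² = 4*k²)
(-47227 + K)*(-46*4² - 179*o(10)) = (-47227 + 13306)*(-46*4² - 716*10²) = -33921*(-46*16 - 716*100) = -33921*(-736 - 179*400) = -33921*(-736 - 71600) = -33921*(-72336) = 2453709456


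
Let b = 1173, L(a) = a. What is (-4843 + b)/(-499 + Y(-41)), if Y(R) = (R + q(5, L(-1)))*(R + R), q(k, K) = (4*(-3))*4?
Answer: -3670/6799 ≈ -0.53979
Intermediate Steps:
q(k, K) = -48 (q(k, K) = -12*4 = -48)
Y(R) = 2*R*(-48 + R) (Y(R) = (R - 48)*(R + R) = (-48 + R)*(2*R) = 2*R*(-48 + R))
(-4843 + b)/(-499 + Y(-41)) = (-4843 + 1173)/(-499 + 2*(-41)*(-48 - 41)) = -3670/(-499 + 2*(-41)*(-89)) = -3670/(-499 + 7298) = -3670/6799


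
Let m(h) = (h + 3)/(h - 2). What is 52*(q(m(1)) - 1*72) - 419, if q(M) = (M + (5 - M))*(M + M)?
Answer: -6243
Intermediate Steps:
m(h) = (3 + h)/(-2 + h)
q(M) = 10*M (q(M) = 5*(2*M) = 10*M)
52*(q(m(1)) - 1*72) - 419 = 52*(10*((3 + 1)/(-2 + 1)) - 1*72) - 419 = 52*(10*(4/(-1)) - 72) - 419 = 52*(10*(-1*4) - 72) - 419 = 52*(10*(-4) - 72) - 419 = 52*(-40 - 72) - 419 = 52*(-112) - 419 = -5824 - 419 = -6243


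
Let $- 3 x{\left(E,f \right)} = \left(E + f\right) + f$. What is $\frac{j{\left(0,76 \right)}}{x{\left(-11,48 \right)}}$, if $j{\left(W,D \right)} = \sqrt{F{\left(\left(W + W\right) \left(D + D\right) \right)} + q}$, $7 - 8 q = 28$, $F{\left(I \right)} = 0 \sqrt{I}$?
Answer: $- \frac{3 i \sqrt{42}}{340} \approx - 0.057183 i$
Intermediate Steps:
$F{\left(I \right)} = 0$
$q = - \frac{21}{8}$ ($q = \frac{7}{8} - \frac{7}{2} = - \frac{21}{8} \approx -2.625$)
$j{\left(W,D \right)} = \frac{i \sqrt{42}}{4}$ ($j{\left(W,D \right)} = \sqrt{0 - \frac{21}{8}} = \sqrt{- \frac{21}{8}} = \frac{i \sqrt{42}}{4}$)
$x{\left(E,f \right)} = - \frac{2 f}{3} - \frac{E}{3}$ ($x{\left(E,f \right)} = - \frac{\left(E + f\right) + f}{3} = - \frac{E + 2 f}{3} = - \frac{2 f}{3} - \frac{E}{3}$)
$\frac{j{\left(0,76 \right)}}{x{\left(-11,48 \right)}} = \frac{\frac{1}{4} i \sqrt{42}}{\left(- \frac{2}{3}\right) 48 - - \frac{11}{3}} = \frac{\frac{1}{4} i \sqrt{42}}{-32 + \frac{11}{3}} = \frac{\frac{1}{4} i \sqrt{42}}{- \frac{85}{3}} = \frac{i \sqrt{42}}{4} \left(- \frac{3}{85}\right) = - \frac{3 i \sqrt{42}}{340}$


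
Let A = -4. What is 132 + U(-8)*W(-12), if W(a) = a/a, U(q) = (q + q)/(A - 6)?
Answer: 668/5 ≈ 133.60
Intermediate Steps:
U(q) = -q/5 (U(q) = (q + q)/(-4 - 6) = (2*q)/(-10) = (2*q)*(-1/10) = -q/5)
W(a) = 1
132 + U(-8)*W(-12) = 132 - 1/5*(-8)*1 = 132 + (8/5)*1 = 132 + 8/5 = 668/5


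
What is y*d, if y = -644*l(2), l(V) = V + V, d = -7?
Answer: 18032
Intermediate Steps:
l(V) = 2*V
y = -2576 (y = -1288*2 = -644*4 = -2576)
y*d = -2576*(-7) = 18032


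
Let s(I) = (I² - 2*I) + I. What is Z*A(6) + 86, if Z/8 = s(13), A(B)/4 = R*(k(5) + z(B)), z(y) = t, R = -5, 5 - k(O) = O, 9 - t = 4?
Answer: -124714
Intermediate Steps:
t = 5 (t = 9 - 1*4 = 9 - 4 = 5)
k(O) = 5 - O
z(y) = 5
s(I) = I² - I
A(B) = -100 (A(B) = 4*(-5*((5 - 1*5) + 5)) = 4*(-5*((5 - 5) + 5)) = 4*(-5*(0 + 5)) = 4*(-5*5) = 4*(-25) = -100)
Z = 1248 (Z = 8*(13*(-1 + 13)) = 8*(13*12) = 8*156 = 1248)
Z*A(6) + 86 = 1248*(-100) + 86 = -124800 + 86 = -124714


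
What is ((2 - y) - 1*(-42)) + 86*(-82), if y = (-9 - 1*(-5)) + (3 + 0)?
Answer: -7007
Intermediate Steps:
y = -1 (y = (-9 + 5) + 3 = -4 + 3 = -1)
((2 - y) - 1*(-42)) + 86*(-82) = ((2 - 1*(-1)) - 1*(-42)) + 86*(-82) = ((2 + 1) + 42) - 7052 = (3 + 42) - 7052 = 45 - 7052 = -7007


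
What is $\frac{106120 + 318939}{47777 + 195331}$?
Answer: $\frac{425059}{243108} \approx 1.7484$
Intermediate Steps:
$\frac{106120 + 318939}{47777 + 195331} = \frac{425059}{243108}$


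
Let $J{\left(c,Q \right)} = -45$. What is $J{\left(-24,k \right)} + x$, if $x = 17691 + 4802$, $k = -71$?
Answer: $22448$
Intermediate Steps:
$x = 22493$
$J{\left(-24,k \right)} + x = -45 + 22493 = 22448$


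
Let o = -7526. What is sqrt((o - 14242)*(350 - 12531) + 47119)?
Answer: sqrt(265203127) ≈ 16285.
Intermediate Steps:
sqrt((o - 14242)*(350 - 12531) + 47119) = sqrt((-7526 - 14242)*(350 - 12531) + 47119) = sqrt(-21768*(-12181) + 47119) = sqrt(265156008 + 47119) = sqrt(265203127)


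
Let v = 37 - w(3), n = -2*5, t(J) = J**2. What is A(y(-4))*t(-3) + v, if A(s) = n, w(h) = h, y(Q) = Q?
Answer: -56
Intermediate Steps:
n = -10
A(s) = -10
v = 34 (v = 37 - 1*3 = 37 - 3 = 34)
A(y(-4))*t(-3) + v = -10*(-3)**2 + 34 = -10*9 + 34 = -90 + 34 = -56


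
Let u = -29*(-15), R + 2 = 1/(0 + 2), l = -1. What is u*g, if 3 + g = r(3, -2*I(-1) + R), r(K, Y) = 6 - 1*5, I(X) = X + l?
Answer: -870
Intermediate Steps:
I(X) = -1 + X (I(X) = X - 1 = -1 + X)
R = -3/2 (R = -2 + 1/(0 + 2) = -2 + 1/2 = -2 + ½ = -3/2 ≈ -1.5000)
r(K, Y) = 1 (r(K, Y) = 6 - 5 = 1)
g = -2 (g = -3 + 1 = -2)
u = 435
u*g = 435*(-2) = -870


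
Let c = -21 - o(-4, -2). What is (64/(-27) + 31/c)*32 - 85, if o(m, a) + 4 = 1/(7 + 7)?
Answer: -1412953/6453 ≈ -218.96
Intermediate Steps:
o(m, a) = -55/14 (o(m, a) = -4 + 1/(7 + 7) = -4 + 1/14 = -55/14)
c = -239/14 (c = -21 - 1*(-55/14) = -21 + 55/14 = -239/14 ≈ -17.071)
(64/(-27) + 31/c)*32 - 85 = (64/(-27) + 31/(-239/14))*32 - 85 = (64*(-1/27) + 31*(-14/239))*32 - 85 = (-64/27 - 434/239)*32 - 85 = -27014/6453*32 - 85 = -864448/6453 - 85 = -1412953/6453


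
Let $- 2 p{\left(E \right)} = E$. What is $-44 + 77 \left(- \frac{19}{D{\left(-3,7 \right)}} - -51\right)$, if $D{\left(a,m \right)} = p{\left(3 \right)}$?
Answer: $\frac{14575}{3} \approx 4858.3$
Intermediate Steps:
$p{\left(E \right)} = - \frac{E}{2}$
$D{\left(a,m \right)} = - \frac{3}{2}$ ($D{\left(a,m \right)} = \left(- \frac{1}{2}\right) 3 = - \frac{3}{2}$)
$-44 + 77 \left(- \frac{19}{D{\left(-3,7 \right)}} - -51\right) = -44 + 77 \left(- \frac{19}{- \frac{3}{2}} - -51\right) = -44 + 77 \left(\left(-19\right) \left(- \frac{2}{3}\right) + 51\right) = -44 + 77 \left(\frac{38}{3} + 51\right) = -44 + 77 \cdot \frac{191}{3} = -44 + \frac{14707}{3} = \frac{14575}{3}$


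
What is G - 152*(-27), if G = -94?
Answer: 4010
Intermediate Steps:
G - 152*(-27) = -94 - 152*(-27) = -94 + 4104 = 4010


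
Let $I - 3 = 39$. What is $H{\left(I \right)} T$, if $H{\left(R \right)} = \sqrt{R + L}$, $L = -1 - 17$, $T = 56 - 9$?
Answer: $94 \sqrt{6} \approx 230.25$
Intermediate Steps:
$T = 47$
$I = 42$ ($I = 3 + 39 = 42$)
$L = -18$
$H{\left(R \right)} = \sqrt{-18 + R}$ ($H{\left(R \right)} = \sqrt{R - 18} = \sqrt{-18 + R}$)
$H{\left(I \right)} T = \sqrt{-18 + 42} \cdot 47 = \sqrt{24} \cdot 47 = 2 \sqrt{6} \cdot 47 = 94 \sqrt{6}$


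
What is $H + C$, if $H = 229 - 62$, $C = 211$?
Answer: $378$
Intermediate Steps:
$H = 167$
$H + C = 167 + 211 = 378$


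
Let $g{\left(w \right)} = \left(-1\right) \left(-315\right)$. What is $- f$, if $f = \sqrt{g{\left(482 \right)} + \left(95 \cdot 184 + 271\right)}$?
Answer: $- \sqrt{18066} \approx -134.41$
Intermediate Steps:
$g{\left(w \right)} = 315$
$f = \sqrt{18066}$ ($f = \sqrt{315 + \left(95 \cdot 184 + 271\right)} = \sqrt{315 + \left(17480 + 271\right)} = \sqrt{315 + 17751} = \sqrt{18066} \approx 134.41$)
$- f = - \sqrt{18066}$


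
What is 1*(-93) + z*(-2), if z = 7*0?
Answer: -93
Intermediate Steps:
z = 0
1*(-93) + z*(-2) = 1*(-93) + 0*(-2) = -93 + 0 = -93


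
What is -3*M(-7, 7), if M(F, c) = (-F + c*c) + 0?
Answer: -168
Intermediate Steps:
M(F, c) = c² - F (M(F, c) = (-F + c²) + 0 = (c² - F) + 0 = c² - F)
-3*M(-7, 7) = -3*(7² - 1*(-7)) = -3*(49 + 7) = -3*56 = -168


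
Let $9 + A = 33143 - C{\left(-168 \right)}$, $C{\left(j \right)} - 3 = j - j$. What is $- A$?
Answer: $-33131$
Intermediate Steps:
$C{\left(j \right)} = 3$ ($C{\left(j \right)} = 3 + \left(j - j\right) = 3 + 0 = 3$)
$A = 33131$ ($A = -9 + \left(33143 - 3\right) = -9 + 33140 = 33131$)
$- A = \left(-1\right) 33131 = -33131$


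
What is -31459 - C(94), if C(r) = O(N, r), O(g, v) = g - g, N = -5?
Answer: -31459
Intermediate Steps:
O(g, v) = 0
C(r) = 0
-31459 - C(94) = -31459 - 1*0 = -31459 + 0 = -31459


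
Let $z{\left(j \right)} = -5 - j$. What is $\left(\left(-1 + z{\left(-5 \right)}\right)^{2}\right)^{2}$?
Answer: $1$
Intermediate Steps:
$\left(\left(-1 + z{\left(-5 \right)}\right)^{2}\right)^{2} = \left(\left(-1 - 0\right)^{2}\right)^{2} = \left(\left(-1 + \left(-5 + 5\right)\right)^{2}\right)^{2} = \left(\left(-1 + 0\right)^{2}\right)^{2} = \left(\left(-1\right)^{2}\right)^{2} = 1^{2} = 1$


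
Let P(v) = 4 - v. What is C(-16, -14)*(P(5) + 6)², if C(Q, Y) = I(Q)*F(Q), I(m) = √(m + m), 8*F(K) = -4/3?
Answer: -50*I*√2/3 ≈ -23.57*I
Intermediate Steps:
F(K) = -⅙ (F(K) = (-4/3)/8 = (-4*⅓)/8 = (⅛)*(-4/3) = -⅙)
I(m) = √2*√m (I(m) = √(2*m) = √2*√m)
C(Q, Y) = -√2*√Q/6 (C(Q, Y) = (√2*√Q)*(-⅙) = -√2*√Q/6)
C(-16, -14)*(P(5) + 6)² = (-√2*√(-16)/6)*((4 - 1*5) + 6)² = (-√2*4*I/6)*((4 - 5) + 6)² = (-2*I*√2/3)*(-1 + 6)² = -2*I*√2/3*5² = -2*I*√2/3*25 = -50*I*√2/3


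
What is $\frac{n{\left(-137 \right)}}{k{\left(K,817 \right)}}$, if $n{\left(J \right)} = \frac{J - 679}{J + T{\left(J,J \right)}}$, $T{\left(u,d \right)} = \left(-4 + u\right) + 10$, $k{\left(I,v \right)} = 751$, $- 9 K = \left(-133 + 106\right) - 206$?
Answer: $\frac{204}{50317} \approx 0.0040543$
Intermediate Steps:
$K = \frac{233}{9}$ ($K = - \frac{\left(-133 + 106\right) - 206}{9} = - \frac{-27 - 206}{9} = \left(- \frac{1}{9}\right) \left(-233\right) = \frac{233}{9} \approx 25.889$)
$T{\left(u,d \right)} = 6 + u$
$n{\left(J \right)} = \frac{-679 + J}{6 + 2 J}$ ($n{\left(J \right)} = \frac{J - 679}{J + \left(6 + J\right)} = \frac{-679 + J}{6 + 2 J}$)
$\frac{n{\left(-137 \right)}}{k{\left(K,817 \right)}} = \frac{\frac{1}{2} \frac{1}{3 - 137} \left(-679 - 137\right)}{751} = \frac{1}{2} \frac{1}{-134} \left(-816\right) \frac{1}{751} = \frac{1}{2} \left(- \frac{1}{134}\right) \left(-816\right) \frac{1}{751} = \frac{204}{67} \cdot \frac{1}{751} = \frac{204}{50317}$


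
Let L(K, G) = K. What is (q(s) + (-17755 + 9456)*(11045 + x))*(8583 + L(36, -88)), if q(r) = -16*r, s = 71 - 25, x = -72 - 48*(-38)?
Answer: -915363993141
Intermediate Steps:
x = 1752 (x = -72 + 1824 = 1752)
s = 46
(q(s) + (-17755 + 9456)*(11045 + x))*(8583 + L(36, -88)) = (-16*46 + (-17755 + 9456)*(11045 + 1752))*(8583 + 36) = (-736 - 8299*12797)*8619 = (-736 - 106202303)*8619 = -106203039*8619 = -915363993141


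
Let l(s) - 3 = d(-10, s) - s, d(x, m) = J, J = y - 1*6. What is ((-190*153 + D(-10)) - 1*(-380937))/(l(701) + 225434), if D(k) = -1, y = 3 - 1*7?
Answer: 175933/112363 ≈ 1.5658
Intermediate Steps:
y = -4 (y = 3 - 7 = -4)
J = -10 (J = -4 - 1*6 = -4 - 6 = -10)
d(x, m) = -10
l(s) = -7 - s (l(s) = 3 + (-10 - s) = -7 - s)
((-190*153 + D(-10)) - 1*(-380937))/(l(701) + 225434) = ((-190*153 - 1) - 1*(-380937))/((-7 - 1*701) + 225434) = ((-29070 - 1) + 380937)/((-7 - 701) + 225434) = (-29071 + 380937)/(-708 + 225434) = 351866/224726 = 351866*(1/224726) = 175933/112363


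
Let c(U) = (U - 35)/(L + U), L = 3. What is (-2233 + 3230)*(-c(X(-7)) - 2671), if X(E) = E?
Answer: -5346911/2 ≈ -2.6735e+6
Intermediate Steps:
c(U) = (-35 + U)/(3 + U) (c(U) = (U - 35)/(3 + U) = (-35 + U)/(3 + U))
(-2233 + 3230)*(-c(X(-7)) - 2671) = (-2233 + 3230)*(-(-35 - 7)/(3 - 7) - 2671) = 997*(-(-42)/(-4) - 2671) = 997*(-(-1)*(-42)/4 - 2671) = 997*(-1*21/2 - 2671) = 997*(-21/2 - 2671) = 997*(-5363/2) = -5346911/2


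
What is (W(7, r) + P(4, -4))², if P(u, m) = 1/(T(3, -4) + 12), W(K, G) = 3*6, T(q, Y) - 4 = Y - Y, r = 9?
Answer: 83521/256 ≈ 326.25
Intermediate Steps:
T(q, Y) = 4 (T(q, Y) = 4 + (Y - Y) = 4 + 0 = 4)
W(K, G) = 18
P(u, m) = 1/16 (P(u, m) = 1/(4 + 12) = 1/16)
(W(7, r) + P(4, -4))² = (18 + 1/16)² = (289/16)² = 83521/256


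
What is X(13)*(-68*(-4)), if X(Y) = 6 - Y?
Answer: -1904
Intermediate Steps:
X(13)*(-68*(-4)) = (6 - 1*13)*(-68*(-4)) = (6 - 13)*272 = -7*272 = -1904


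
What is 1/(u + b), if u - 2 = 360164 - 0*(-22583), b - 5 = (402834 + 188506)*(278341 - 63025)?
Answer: 1/127325323611 ≈ 7.8539e-12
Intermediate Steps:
b = 127324963445 (b = 5 + (402834 + 188506)*(278341 - 63025) = 5 + 591340*215316 = 5 + 127324963440 = 127324963445)
u = 360166 (u = 2 + (360164 - 0*(-22583)) = 2 + (360164 - 1*0) = 2 + (360164 + 0) = 2 + 360164 = 360166)
1/(u + b) = 1/(360166 + 127324963445) = 1/127325323611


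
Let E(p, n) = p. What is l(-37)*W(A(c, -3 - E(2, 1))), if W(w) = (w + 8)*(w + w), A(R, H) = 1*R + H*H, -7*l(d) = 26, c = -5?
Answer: -4160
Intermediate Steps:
l(d) = -26/7 (l(d) = -⅐*26 = -26/7)
A(R, H) = R + H²
W(w) = 2*w*(8 + w) (W(w) = (8 + w)*(2*w) = 2*w*(8 + w))
l(-37)*W(A(c, -3 - E(2, 1))) = -52*(-5 + (-3 - 1*2)²)*(8 + (-5 + (-3 - 1*2)²))/7 = -52*(-5 + (-3 - 2)²)*(8 + (-5 + (-3 - 2)²))/7 = -52*(-5 + (-5)²)*(8 + (-5 + (-5)²))/7 = -52*(-5 + 25)*(8 + (-5 + 25))/7 = -52*20*(8 + 20)/7 = -52*20*28/7 = -26/7*1120 = -4160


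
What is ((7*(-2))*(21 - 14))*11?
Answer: -1078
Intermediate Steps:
((7*(-2))*(21 - 14))*11 = -14*7*11 = -98*11 = -1078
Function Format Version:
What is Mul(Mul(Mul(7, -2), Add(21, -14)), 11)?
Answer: -1078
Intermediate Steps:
Mul(Mul(Mul(7, -2), Add(21, -14)), 11) = Mul(Mul(-14, 7), 11) = Mul(-98, 11) = -1078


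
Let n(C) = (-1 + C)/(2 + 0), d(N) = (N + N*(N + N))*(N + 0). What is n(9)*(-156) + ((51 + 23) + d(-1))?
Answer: -551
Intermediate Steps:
d(N) = N*(N + 2*N²) (d(N) = (N + N*(2*N))*N = (N + 2*N²)*N = N*(N + 2*N²))
n(C) = -½ + C/2 (n(C) = (-1 + C)/2 = (-1 + C)*(½) = -½ + C/2)
n(9)*(-156) + ((51 + 23) + d(-1)) = (-½ + (½)*9)*(-156) + ((51 + 23) + (-1)²*(1 + 2*(-1))) = (-½ + 9/2)*(-156) + (74 + 1*(1 - 2)) = 4*(-156) + (74 + 1*(-1)) = -624 + (74 - 1) = -624 + 73 = -551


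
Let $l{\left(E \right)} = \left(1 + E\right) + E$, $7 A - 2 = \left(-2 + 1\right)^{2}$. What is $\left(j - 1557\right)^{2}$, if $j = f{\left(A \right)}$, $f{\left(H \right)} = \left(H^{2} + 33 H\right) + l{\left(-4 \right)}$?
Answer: $\frac{5765972356}{2401} \approx 2.4015 \cdot 10^{6}$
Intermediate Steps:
$A = \frac{3}{7}$ ($A = \frac{2}{7} + \frac{\left(-2 + 1\right)^{2}}{7} = \frac{2}{7} + \frac{\left(-1\right)^{2}}{7} = \frac{2}{7} + \frac{1}{7} \cdot 1 = \frac{2}{7} + \frac{1}{7} = \frac{3}{7} \approx 0.42857$)
$l{\left(E \right)} = 1 + 2 E$
$f{\left(H \right)} = -7 + H^{2} + 33 H$ ($f{\left(H \right)} = \left(H^{2} + 33 H\right) + \left(1 + 2 \left(-4\right)\right) = \left(H^{2} + 33 H\right) + \left(1 - 8\right) = \left(H^{2} + 33 H\right) - 7 = -7 + H^{2} + 33 H$)
$j = \frac{359}{49}$ ($j = -7 + \left(\frac{3}{7}\right)^{2} + 33 \cdot \frac{3}{7} = -7 + \frac{9}{49} + \frac{99}{7} = \frac{359}{49} \approx 7.3265$)
$\left(j - 1557\right)^{2} = \left(\frac{359}{49} - 1557\right)^{2} = \left(- \frac{75934}{49}\right)^{2} = \frac{5765972356}{2401}$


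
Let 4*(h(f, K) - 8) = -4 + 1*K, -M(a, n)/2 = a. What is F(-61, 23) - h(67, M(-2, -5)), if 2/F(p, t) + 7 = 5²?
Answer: -71/9 ≈ -7.8889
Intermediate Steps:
M(a, n) = -2*a
h(f, K) = 7 + K/4 (h(f, K) = 8 + (-4 + 1*K)/4 = 8 + (-4 + K)/4 = 8 + (-1 + K/4) = 7 + K/4)
F(p, t) = ⅑ (F(p, t) = 2/(-7 + 5²) = 2/(-7 + 25) = 2/18 = 2*(1/18) = ⅑)
F(-61, 23) - h(67, M(-2, -5)) = ⅑ - (7 + (-2*(-2))/4) = ⅑ - (7 + (¼)*4) = ⅑ - (7 + 1) = ⅑ - 1*8 = ⅑ - 8 = -71/9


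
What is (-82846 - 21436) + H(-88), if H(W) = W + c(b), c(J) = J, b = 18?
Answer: -104352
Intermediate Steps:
H(W) = 18 + W (H(W) = W + 18 = 18 + W)
(-82846 - 21436) + H(-88) = (-82846 - 21436) + (18 - 88) = -104282 - 70 = -104352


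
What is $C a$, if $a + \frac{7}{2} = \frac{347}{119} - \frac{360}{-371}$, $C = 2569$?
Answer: $\frac{1788391}{1802} \approx 992.45$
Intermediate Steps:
$a = \frac{4873}{12614}$ ($a = - \frac{7}{2} + \left(\frac{347}{119} - \frac{360}{-371}\right) = - \frac{7}{2} + \left(347 \cdot \frac{1}{119} - - \frac{360}{371}\right) = - \frac{7}{2} + \left(\frac{347}{119} + \frac{360}{371}\right) = - \frac{7}{2} + \frac{24511}{6307} = \frac{4873}{12614} \approx 0.38632$)
$C a = 2569 \cdot \frac{4873}{12614} = \frac{1788391}{1802}$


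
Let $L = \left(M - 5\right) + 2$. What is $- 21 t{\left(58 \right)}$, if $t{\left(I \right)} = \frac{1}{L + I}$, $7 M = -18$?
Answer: $- \frac{147}{367} \approx -0.40055$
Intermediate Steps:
$M = - \frac{18}{7}$ ($M = \frac{1}{7} \left(-18\right) = - \frac{18}{7} \approx -2.5714$)
$L = - \frac{39}{7}$ ($L = \left(- \frac{18}{7} - 5\right) + 2 = - \frac{53}{7} + 2 = - \frac{39}{7} \approx -5.5714$)
$t{\left(I \right)} = \frac{1}{- \frac{39}{7} + I}$
$- 21 t{\left(58 \right)} = - 21 \frac{7}{-39 + 7 \cdot 58} = - 21 \frac{7}{-39 + 406} = - 21 \cdot \frac{7}{367} = - 21 \cdot 7 \cdot \frac{1}{367} = \left(-21\right) \frac{7}{367} = - \frac{147}{367}$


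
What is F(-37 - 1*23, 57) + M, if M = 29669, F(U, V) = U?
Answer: 29609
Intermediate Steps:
F(-37 - 1*23, 57) + M = (-37 - 1*23) + 29669 = (-37 - 23) + 29669 = -60 + 29669 = 29609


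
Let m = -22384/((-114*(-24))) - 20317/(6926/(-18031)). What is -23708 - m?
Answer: -90712211911/1184346 ≈ -76593.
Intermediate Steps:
m = 62633736943/1184346 (m = -22384/2736 - 20317/(6926*(-1/18031)) = -22384*1/2736 - 20317/(-6926/18031) = -1399/171 - 20317*(-18031/6926) = -1399/171 + 366335827/6926 = 62633736943/1184346 ≈ 52885.)
-23708 - m = -23708 - 1*62633736943/1184346 = -23708 - 62633736943/1184346 = -90712211911/1184346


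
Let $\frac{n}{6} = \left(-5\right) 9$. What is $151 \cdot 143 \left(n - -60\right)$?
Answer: $-4534530$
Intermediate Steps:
$n = -270$ ($n = 6 \left(\left(-5\right) 9\right) = 6 \left(-45\right) = -270$)
$151 \cdot 143 \left(n - -60\right) = 151 \cdot 143 \left(-270 - -60\right) = 21593 \left(-270 + 60\right) = 21593 \left(-210\right) = -4534530$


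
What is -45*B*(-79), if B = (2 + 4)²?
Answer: 127980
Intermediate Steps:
B = 36 (B = 6² = 36)
-45*B*(-79) = -45*36*(-79) = -1620*(-79) = 127980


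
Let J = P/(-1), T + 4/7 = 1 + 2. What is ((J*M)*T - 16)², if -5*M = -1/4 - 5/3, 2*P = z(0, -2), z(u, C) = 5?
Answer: 9480241/28224 ≈ 335.89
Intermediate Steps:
P = 5/2 (P = (½)*5 = 5/2 ≈ 2.5000)
T = 17/7 (T = -4/7 + (1 + 2) = -4/7 + 3 = 17/7 ≈ 2.4286)
M = 23/60 (M = -(-1/4 - 5/3)/5 = -(-1*¼ - 5*⅓)/5 = -(-¼ - 5/3)/5 = -⅕*(-23/12) = 23/60 ≈ 0.38333)
J = -5/2 (J = (5/2)/(-1) = (5/2)*(-1) = -5/2 ≈ -2.5000)
((J*M)*T - 16)² = (-5/2*23/60*(17/7) - 16)² = (-23/24*17/7 - 16)² = (-391/168 - 16)² = (-3079/168)² = 9480241/28224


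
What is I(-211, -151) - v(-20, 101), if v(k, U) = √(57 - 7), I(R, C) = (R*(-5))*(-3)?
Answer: -3165 - 5*√2 ≈ -3172.1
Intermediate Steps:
I(R, C) = 15*R (I(R, C) = -5*R*(-3) = 15*R)
v(k, U) = 5*√2 (v(k, U) = √50 = 5*√2)
I(-211, -151) - v(-20, 101) = 15*(-211) - 5*√2 = -3165 - 5*√2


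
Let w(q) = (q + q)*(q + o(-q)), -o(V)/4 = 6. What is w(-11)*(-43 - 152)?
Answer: -150150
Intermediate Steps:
o(V) = -24 (o(V) = -4*6 = -24)
w(q) = 2*q*(-24 + q) (w(q) = (q + q)*(q - 24) = (2*q)*(-24 + q) = 2*q*(-24 + q))
w(-11)*(-43 - 152) = (2*(-11)*(-24 - 11))*(-43 - 152) = (2*(-11)*(-35))*(-195) = 770*(-195) = -150150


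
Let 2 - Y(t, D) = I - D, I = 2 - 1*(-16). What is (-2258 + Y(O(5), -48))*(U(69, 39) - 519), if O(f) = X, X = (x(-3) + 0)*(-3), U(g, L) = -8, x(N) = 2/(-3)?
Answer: 1223694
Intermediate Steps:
x(N) = -⅔ (x(N) = 2*(-⅓) = -⅔)
I = 18 (I = 2 + 16 = 18)
X = 2 (X = (-⅔ + 0)*(-3) = -⅔*(-3) = 2)
O(f) = 2
Y(t, D) = -16 + D (Y(t, D) = 2 - (18 - D) = 2 + (-18 + D) = -16 + D)
(-2258 + Y(O(5), -48))*(U(69, 39) - 519) = (-2258 + (-16 - 48))*(-8 - 519) = (-2258 - 64)*(-527) = -2322*(-527) = 1223694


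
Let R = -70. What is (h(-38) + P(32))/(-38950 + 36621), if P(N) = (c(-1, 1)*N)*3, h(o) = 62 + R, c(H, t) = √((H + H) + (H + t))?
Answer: 8/2329 - 96*I*√2/2329 ≈ 0.003435 - 0.058293*I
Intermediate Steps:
c(H, t) = √(t + 3*H) (c(H, t) = √(2*H + (H + t)) = √(t + 3*H))
h(o) = -8 (h(o) = 62 - 70 = -8)
P(N) = 3*I*N*√2 (P(N) = (√(1 + 3*(-1))*N)*3 = (√(1 - 3)*N)*3 = (√(-2)*N)*3 = ((I*√2)*N)*3 = (I*N*√2)*3 = 3*I*N*√2)
(h(-38) + P(32))/(-38950 + 36621) = (-8 + 3*I*32*√2)/(-38950 + 36621) = (-8 + 96*I*√2)/(-2329) = (-8 + 96*I*√2)*(-1/2329) = 8/2329 - 96*I*√2/2329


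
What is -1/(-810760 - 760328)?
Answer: 1/1571088 ≈ 6.3650e-7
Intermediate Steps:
-1/(-810760 - 760328) = -1/(-1571088) = -1*(-1/1571088) = 1/1571088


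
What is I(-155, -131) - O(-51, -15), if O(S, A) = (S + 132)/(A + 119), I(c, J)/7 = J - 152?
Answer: -206105/104 ≈ -1981.8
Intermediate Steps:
I(c, J) = -1064 + 7*J (I(c, J) = 7*(J - 152) = 7*(-152 + J) = -1064 + 7*J)
O(S, A) = (132 + S)/(119 + A)
I(-155, -131) - O(-51, -15) = (-1064 + 7*(-131)) - (132 - 51)/(119 - 15) = (-1064 - 917) - 81/104 = -1981 - 81/104 = -206105/104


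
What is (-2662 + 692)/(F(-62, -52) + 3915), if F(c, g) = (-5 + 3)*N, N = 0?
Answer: -394/783 ≈ -0.50319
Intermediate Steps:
F(c, g) = 0 (F(c, g) = (-5 + 3)*0 = -2*0 = 0)
(-2662 + 692)/(F(-62, -52) + 3915) = (-2662 + 692)/(0 + 3915) = -1970/3915 = -1970*1/3915 = -394/783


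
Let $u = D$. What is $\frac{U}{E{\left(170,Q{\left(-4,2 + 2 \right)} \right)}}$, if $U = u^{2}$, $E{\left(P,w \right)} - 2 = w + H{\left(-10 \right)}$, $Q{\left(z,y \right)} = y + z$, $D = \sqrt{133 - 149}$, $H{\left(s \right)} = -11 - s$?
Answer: $-16$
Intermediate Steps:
$D = 4 i$ ($D = \sqrt{-16} = 4 i \approx 4.0 i$)
$u = 4 i \approx 4.0 i$
$E{\left(P,w \right)} = 1 + w$ ($E{\left(P,w \right)} = 2 + \left(w - 1\right) = 2 + \left(-1 + w\right) = 1 + w$)
$U = -16$ ($U = \left(4 i\right)^{2} = -16$)
$\frac{U}{E{\left(170,Q{\left(-4,2 + 2 \right)} \right)}} = - \frac{16}{1 + \left(\left(2 + 2\right) - 4\right)} = - \frac{16}{1 + \left(4 - 4\right)} = - \frac{16}{1 + 0} = - \frac{16}{1} = \left(-16\right) 1 = -16$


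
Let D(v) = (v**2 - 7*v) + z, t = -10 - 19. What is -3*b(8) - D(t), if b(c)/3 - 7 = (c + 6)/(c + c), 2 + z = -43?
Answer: -8559/8 ≈ -1069.9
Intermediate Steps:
t = -29
z = -45 (z = -2 - 43 = -45)
D(v) = -45 + v**2 - 7*v (D(v) = (v**2 - 7*v) - 45 = -45 + v**2 - 7*v)
b(c) = 21 + 3*(6 + c)/(2*c) (b(c) = 21 + 3*((c + 6)/(c + c)) = 21 + 3*((6 + c)/((2*c))) = 21 + 3*((6 + c)*(1/(2*c))) = 21 + 3*((6 + c)/(2*c)) = 21 + 3*(6 + c)/(2*c))
-3*b(8) - D(t) = -3*(45/2 + 9/8) - (-45 + (-29)**2 - 7*(-29)) = -3*(45/2 + 9*(1/8)) - (-45 + 841 + 203) = -3*(45/2 + 9/8) - 1*999 = -3*189/8 - 999 = -567/8 - 999 = -8559/8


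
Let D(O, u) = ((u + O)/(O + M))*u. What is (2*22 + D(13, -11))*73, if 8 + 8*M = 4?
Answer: 77088/25 ≈ 3083.5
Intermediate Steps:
M = -½ (M = -1 + (⅛)*4 = -1 + ½ = -½ ≈ -0.50000)
D(O, u) = u*(O + u)/(-½ + O) (D(O, u) = ((u + O)/(O - ½))*u = ((O + u)/(-½ + O))*u = u*(O + u)/(-½ + O))
(2*22 + D(13, -11))*73 = (2*22 + 2*(-11)*(13 - 11)/(-1 + 2*13))*73 = (44 + 2*(-11)*2/(-1 + 26))*73 = (44 + 2*(-11)*2/25)*73 = (44 + 2*(-11)*(1/25)*2)*73 = (44 - 44/25)*73 = (1056/25)*73 = 77088/25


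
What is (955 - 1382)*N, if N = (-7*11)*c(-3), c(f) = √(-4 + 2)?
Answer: 32879*I*√2 ≈ 46498.0*I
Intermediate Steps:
c(f) = I*√2 (c(f) = √(-2) = I*√2)
N = -77*I*√2 (N = (-7*11)*(I*√2) = -77*I*√2 ≈ -108.89*I)
(955 - 1382)*N = (955 - 1382)*(-77*I*√2) = -(-32879)*I*√2 = 32879*I*√2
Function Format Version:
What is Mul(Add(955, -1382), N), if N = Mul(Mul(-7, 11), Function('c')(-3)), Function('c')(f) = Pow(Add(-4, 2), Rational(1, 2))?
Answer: Mul(32879, I, Pow(2, Rational(1, 2))) ≈ Mul(46498., I)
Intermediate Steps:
Function('c')(f) = Mul(I, Pow(2, Rational(1, 2))) (Function('c')(f) = Pow(-2, Rational(1, 2)) = Mul(I, Pow(2, Rational(1, 2))))
N = Mul(-77, I, Pow(2, Rational(1, 2))) (N = Mul(Mul(-7, 11), Mul(I, Pow(2, Rational(1, 2)))) = Mul(-77, Mul(I, Pow(2, Rational(1, 2)))) = Mul(-77, I, Pow(2, Rational(1, 2))) ≈ Mul(-108.89, I))
Mul(Add(955, -1382), N) = Mul(Add(955, -1382), Mul(-77, I, Pow(2, Rational(1, 2)))) = Mul(-427, Mul(-77, I, Pow(2, Rational(1, 2)))) = Mul(32879, I, Pow(2, Rational(1, 2)))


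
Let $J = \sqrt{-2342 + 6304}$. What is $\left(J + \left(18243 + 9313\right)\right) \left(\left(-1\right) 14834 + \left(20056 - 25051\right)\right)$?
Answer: $-546407924 - 19829 \sqrt{3962} \approx -5.4766 \cdot 10^{8}$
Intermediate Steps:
$J = \sqrt{3962} \approx 62.944$
$\left(J + \left(18243 + 9313\right)\right) \left(\left(-1\right) 14834 + \left(20056 - 25051\right)\right) = \left(\sqrt{3962} + \left(18243 + 9313\right)\right) \left(\left(-1\right) 14834 + \left(20056 - 25051\right)\right) = \left(\sqrt{3962} + 27556\right) \left(-14834 - 4995\right) = \left(27556 + \sqrt{3962}\right) \left(-19829\right) = -546407924 - 19829 \sqrt{3962}$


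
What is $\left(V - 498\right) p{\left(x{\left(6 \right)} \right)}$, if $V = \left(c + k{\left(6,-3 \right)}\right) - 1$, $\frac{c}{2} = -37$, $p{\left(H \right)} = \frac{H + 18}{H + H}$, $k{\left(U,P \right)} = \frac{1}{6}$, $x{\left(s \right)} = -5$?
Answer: $\frac{44681}{60} \approx 744.68$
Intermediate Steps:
$k{\left(U,P \right)} = \frac{1}{6}$
$p{\left(H \right)} = \frac{18 + H}{2 H}$
$c = -74$ ($c = 2 \left(-37\right) = -74$)
$V = - \frac{449}{6}$ ($V = \left(-74 + \frac{1}{6}\right) - 1 = - \frac{443}{6} - 1 = - \frac{449}{6} \approx -74.833$)
$\left(V - 498\right) p{\left(x{\left(6 \right)} \right)} = \left(- \frac{449}{6} - 498\right) \frac{18 - 5}{2 \left(-5\right)} = - \frac{3437 \cdot \frac{1}{2} \left(- \frac{1}{5}\right) 13}{6} = \left(- \frac{3437}{6}\right) \left(- \frac{13}{10}\right) = \frac{44681}{60}$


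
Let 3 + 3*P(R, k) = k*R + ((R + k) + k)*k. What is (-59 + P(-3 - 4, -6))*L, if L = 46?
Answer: -368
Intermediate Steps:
P(R, k) = -1 + R*k/3 + k*(R + 2*k)/3 (P(R, k) = -1 + (k*R + ((R + k) + k)*k)/3 = -1 + (R*k + (R + 2*k)*k)/3 = -1 + (R*k + k*(R + 2*k))/3 = -1 + (R*k/3 + k*(R + 2*k)/3) = -1 + R*k/3 + k*(R + 2*k)/3)
(-59 + P(-3 - 4, -6))*L = (-59 + (-1 + (⅔)*(-6)² + (⅔)*(-3 - 4)*(-6)))*46 = (-59 + (-1 + (⅔)*36 + (⅔)*(-7)*(-6)))*46 = (-59 + (-1 + 24 + 28))*46 = (-59 + 51)*46 = -8*46 = -368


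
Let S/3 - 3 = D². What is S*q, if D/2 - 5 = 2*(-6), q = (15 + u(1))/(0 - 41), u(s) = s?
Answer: -9552/41 ≈ -232.98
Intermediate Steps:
q = -16/41 (q = (15 + 1)/(0 - 41) = 16/(-41) = 16*(-1/41) = -16/41 ≈ -0.39024)
D = -14 (D = 10 + 2*(2*(-6)) = 10 + 2*(-12) = 10 - 24 = -14)
S = 597 (S = 9 + 3*(-14)² = 9 + 3*196 = 9 + 588 = 597)
S*q = 597*(-16/41) = -9552/41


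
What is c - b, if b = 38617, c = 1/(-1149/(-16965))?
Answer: -14784656/383 ≈ -38602.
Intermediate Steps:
c = 5655/383 (c = 1/(-1149*(-1/16965)) = 1/(383/5655) = 5655/383 ≈ 14.765)
c - b = 5655/383 - 1*38617 = 5655/383 - 38617 = -14784656/383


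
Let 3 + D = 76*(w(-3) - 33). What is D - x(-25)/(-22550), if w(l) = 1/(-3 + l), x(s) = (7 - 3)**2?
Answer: -85363001/33825 ≈ -2523.7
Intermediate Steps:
x(s) = 16 (x(s) = 4**2 = 16)
D = -7571/3 (D = -3 + 76*(1/(-3 - 3) - 33) = -3 + 76*(1/(-6) - 33) = -3 + 76*(-1/6 - 33) = -3 + 76*(-199/6) = -3 - 7562/3 = -7571/3 ≈ -2523.7)
D - x(-25)/(-22550) = -7571/3 - 16/(-22550) = -7571/3 - 16*(-1)/22550 = -7571/3 - 1*(-8/11275) = -7571/3 + 8/11275 = -85363001/33825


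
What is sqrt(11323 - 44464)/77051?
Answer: I*sqrt(33141)/77051 ≈ 0.0023627*I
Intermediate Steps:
sqrt(11323 - 44464)/77051 = sqrt(-33141)*(1/77051) = (I*sqrt(33141))*(1/77051) = I*sqrt(33141)/77051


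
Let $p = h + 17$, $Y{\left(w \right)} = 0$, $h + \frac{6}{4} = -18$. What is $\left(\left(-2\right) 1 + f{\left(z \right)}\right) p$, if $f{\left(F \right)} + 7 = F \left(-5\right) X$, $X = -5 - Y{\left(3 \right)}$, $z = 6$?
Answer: $- \frac{705}{2} \approx -352.5$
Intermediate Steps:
$h = - \frac{39}{2}$ ($h = - \frac{3}{2} - 18 = - \frac{39}{2} \approx -19.5$)
$X = -5$ ($X = -5 - 0 = -5 + 0 = -5$)
$f{\left(F \right)} = -7 + 25 F$ ($f{\left(F \right)} = -7 + F \left(-5\right) \left(-5\right) = -7 + - 5 F \left(-5\right) = -7 + 25 F$)
$p = - \frac{5}{2}$ ($p = - \frac{39}{2} + 17 = - \frac{5}{2} \approx -2.5$)
$\left(\left(-2\right) 1 + f{\left(z \right)}\right) p = \left(\left(-2\right) 1 + \left(-7 + 25 \cdot 6\right)\right) \left(- \frac{5}{2}\right) = \left(-2 + \left(-7 + 150\right)\right) \left(- \frac{5}{2}\right) = \left(-2 + 143\right) \left(- \frac{5}{2}\right) = 141 \left(- \frac{5}{2}\right) = - \frac{705}{2}$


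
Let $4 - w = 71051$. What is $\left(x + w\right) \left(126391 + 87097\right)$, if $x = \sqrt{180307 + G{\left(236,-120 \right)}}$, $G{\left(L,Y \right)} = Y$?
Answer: $-15167681936 + 213488 \sqrt{180187} \approx -1.5077 \cdot 10^{10}$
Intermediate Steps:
$w = -71047$ ($w = 4 - 71051 = -71047$)
$x = \sqrt{180187}$ ($x = \sqrt{180307 - 120} = \sqrt{180187} \approx 424.48$)
$\left(x + w\right) \left(126391 + 87097\right) = \left(\sqrt{180187} - 71047\right) \left(126391 + 87097\right) = \left(-71047 + \sqrt{180187}\right) 213488 = -15167681936 + 213488 \sqrt{180187}$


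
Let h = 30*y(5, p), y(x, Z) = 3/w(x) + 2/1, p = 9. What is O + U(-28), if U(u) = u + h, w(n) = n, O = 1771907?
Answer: 1771957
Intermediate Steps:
y(x, Z) = 2 + 3/x (y(x, Z) = 3/x + 2/1 = 3/x + 2*1 = 3/x + 2 = 2 + 3/x)
h = 78 (h = 30*(2 + 3/5) = 30*(13/5) = 78)
U(u) = 78 + u (U(u) = u + 78 = 78 + u)
O + U(-28) = 1771907 + (78 - 28) = 1771907 + 50 = 1771957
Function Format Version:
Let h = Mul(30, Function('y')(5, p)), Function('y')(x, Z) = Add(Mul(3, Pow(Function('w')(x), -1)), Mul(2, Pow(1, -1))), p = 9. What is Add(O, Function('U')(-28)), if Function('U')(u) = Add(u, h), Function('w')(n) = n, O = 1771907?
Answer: 1771957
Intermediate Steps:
Function('y')(x, Z) = Add(2, Mul(3, Pow(x, -1))) (Function('y')(x, Z) = Add(Mul(3, Pow(x, -1)), Mul(2, Pow(1, -1))) = Add(Mul(3, Pow(x, -1)), Mul(2, 1)) = Add(Mul(3, Pow(x, -1)), 2) = Add(2, Mul(3, Pow(x, -1))))
h = 78 (h = Mul(30, Add(2, Mul(3, Pow(5, -1)))) = Mul(30, Add(2, Mul(3, Rational(1, 5)))) = Mul(30, Add(2, Rational(3, 5))) = Mul(30, Rational(13, 5)) = 78)
Function('U')(u) = Add(78, u) (Function('U')(u) = Add(u, 78) = Add(78, u))
Add(O, Function('U')(-28)) = Add(1771907, Add(78, -28)) = Add(1771907, 50) = 1771957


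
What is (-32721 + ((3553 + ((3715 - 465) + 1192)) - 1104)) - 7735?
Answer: -33565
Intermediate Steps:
(-32721 + ((3553 + ((3715 - 465) + 1192)) - 1104)) - 7735 = (-32721 + ((3553 + (3250 + 1192)) - 1104)) - 7735 = (-32721 + ((3553 + 4442) - 1104)) - 7735 = (-32721 + (7995 - 1104)) - 7735 = (-32721 + 6891) - 7735 = -25830 - 7735 = -33565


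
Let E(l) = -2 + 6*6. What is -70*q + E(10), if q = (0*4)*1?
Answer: 34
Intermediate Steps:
E(l) = 34 (E(l) = -2 + 36 = 34)
q = 0 (q = 0*1 = 0)
-70*q + E(10) = -70*0 + 34 = 0 + 34 = 34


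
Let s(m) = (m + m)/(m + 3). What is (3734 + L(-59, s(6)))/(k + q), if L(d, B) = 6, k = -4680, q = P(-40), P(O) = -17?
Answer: -340/427 ≈ -0.79625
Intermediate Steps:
q = -17
s(m) = 2*m/(3 + m) (s(m) = (2*m)/(3 + m) = 2*m/(3 + m))
(3734 + L(-59, s(6)))/(k + q) = (3734 + 6)/(-4680 - 17) = 3740/(-4697) = 3740*(-1/4697) = -340/427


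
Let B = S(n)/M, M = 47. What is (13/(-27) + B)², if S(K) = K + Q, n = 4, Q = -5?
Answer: 407044/1610361 ≈ 0.25277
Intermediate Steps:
S(K) = -5 + K (S(K) = K - 5 = -5 + K)
B = -1/47 (B = (-5 + 4)/47 = -1*1/47 = -1/47 ≈ -0.021277)
(13/(-27) + B)² = (13/(-27) - 1/47)² = (13*(-1/27) - 1/47)² = (-13/27 - 1/47)² = (-638/1269)² = 407044/1610361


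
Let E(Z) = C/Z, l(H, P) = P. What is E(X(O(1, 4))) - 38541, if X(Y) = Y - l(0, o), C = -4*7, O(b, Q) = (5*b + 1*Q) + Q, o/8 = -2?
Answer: -1117717/29 ≈ -38542.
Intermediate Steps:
o = -16 (o = 8*(-2) = -16)
O(b, Q) = 2*Q + 5*b (O(b, Q) = (5*b + Q) + Q = (Q + 5*b) + Q = 2*Q + 5*b)
C = -28
X(Y) = 16 + Y (X(Y) = Y - 1*(-16) = Y + 16 = 16 + Y)
E(Z) = -28/Z
E(X(O(1, 4))) - 38541 = -28/(16 + (2*4 + 5*1)) - 38541 = -28/(16 + (8 + 5)) - 38541 = -28/(16 + 13) - 38541 = -28/29 - 38541 = -1117717/29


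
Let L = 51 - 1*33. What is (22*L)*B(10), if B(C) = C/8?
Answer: 495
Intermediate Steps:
B(C) = C/8 (B(C) = C*(⅛) = C/8)
L = 18 (L = 51 - 33 = 18)
(22*L)*B(10) = (22*18)*((⅛)*10) = 396*(5/4) = 495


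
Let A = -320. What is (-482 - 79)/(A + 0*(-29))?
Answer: 561/320 ≈ 1.7531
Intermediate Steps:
(-482 - 79)/(A + 0*(-29)) = (-482 - 79)/(-320 + 0*(-29)) = -561/(-320 + 0) = -561/(-320) = -561*(-1/320) = 561/320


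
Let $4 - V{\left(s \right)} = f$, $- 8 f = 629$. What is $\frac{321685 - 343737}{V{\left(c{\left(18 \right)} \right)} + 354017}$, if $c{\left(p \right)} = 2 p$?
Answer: $- \frac{176416}{2832797} \approx -0.062276$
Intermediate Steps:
$f = - \frac{629}{8}$ ($f = \left(- \frac{1}{8}\right) 629 = - \frac{629}{8} \approx -78.625$)
$V{\left(s \right)} = \frac{661}{8}$ ($V{\left(s \right)} = 4 - - \frac{629}{8} = 4 + \frac{629}{8} = \frac{661}{8}$)
$\frac{321685 - 343737}{V{\left(c{\left(18 \right)} \right)} + 354017} = \frac{321685 - 343737}{\frac{661}{8} + 354017} = - \frac{22052}{\frac{2832797}{8}} = \left(-22052\right) \frac{8}{2832797} = - \frac{176416}{2832797}$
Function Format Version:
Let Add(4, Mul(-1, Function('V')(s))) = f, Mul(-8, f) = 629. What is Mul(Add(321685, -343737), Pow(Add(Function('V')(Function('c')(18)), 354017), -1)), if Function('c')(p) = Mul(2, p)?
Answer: Rational(-176416, 2832797) ≈ -0.062276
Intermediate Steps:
f = Rational(-629, 8) (f = Mul(Rational(-1, 8), 629) = Rational(-629, 8) ≈ -78.625)
Function('V')(s) = Rational(661, 8) (Function('V')(s) = Add(4, Mul(-1, Rational(-629, 8))) = Add(4, Rational(629, 8)) = Rational(661, 8))
Mul(Add(321685, -343737), Pow(Add(Function('V')(Function('c')(18)), 354017), -1)) = Mul(Add(321685, -343737), Pow(Add(Rational(661, 8), 354017), -1)) = Mul(-22052, Pow(Rational(2832797, 8), -1)) = Mul(-22052, Rational(8, 2832797)) = Rational(-176416, 2832797)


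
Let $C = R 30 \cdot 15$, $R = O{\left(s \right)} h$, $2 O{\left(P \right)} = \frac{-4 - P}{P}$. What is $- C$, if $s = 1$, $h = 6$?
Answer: $6750$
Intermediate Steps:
$O{\left(P \right)} = \frac{-4 - P}{2 P}$ ($O{\left(P \right)} = \frac{\left(-4 - P\right) \frac{1}{P}}{2} = \frac{\frac{1}{P} \left(-4 - P\right)}{2} = \frac{-4 - P}{2 P}$)
$R = -15$ ($R = \frac{-4 - 1}{2 \cdot 1} \cdot 6 = \frac{1}{2} \cdot 1 \left(-4 - 1\right) 6 = \frac{1}{2} \cdot 1 \left(-5\right) 6 = \left(- \frac{5}{2}\right) 6 = -15$)
$C = -6750$ ($C = \left(-15\right) 30 \cdot 15 = \left(-450\right) 15 = -6750$)
$- C = \left(-1\right) \left(-6750\right) = 6750$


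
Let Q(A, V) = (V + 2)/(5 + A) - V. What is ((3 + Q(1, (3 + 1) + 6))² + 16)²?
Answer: 1681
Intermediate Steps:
Q(A, V) = -V + (2 + V)/(5 + A) (Q(A, V) = (2 + V)/(5 + A) - V = -V + (2 + V)/(5 + A))
((3 + Q(1, (3 + 1) + 6))² + 16)² = ((3 + (2 - 4*((3 + 1) + 6) - 1*1*((3 + 1) + 6))/(5 + 1))² + 16)² = ((3 + (2 - 4*(4 + 6) - 1*1*(4 + 6))/6)² + 16)² = ((3 + (2 - 4*10 - 1*1*10)/6)² + 16)² = ((3 + (2 - 40 - 10)/6)² + 16)² = ((3 + (⅙)*(-48))² + 16)² = ((3 - 8)² + 16)² = ((-5)² + 16)² = (25 + 16)² = 41² = 1681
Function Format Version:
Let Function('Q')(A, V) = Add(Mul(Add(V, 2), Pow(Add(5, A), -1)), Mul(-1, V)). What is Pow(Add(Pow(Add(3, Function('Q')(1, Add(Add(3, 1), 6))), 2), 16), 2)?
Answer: 1681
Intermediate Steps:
Function('Q')(A, V) = Add(Mul(-1, V), Mul(Pow(Add(5, A), -1), Add(2, V))) (Function('Q')(A, V) = Add(Mul(Add(2, V), Pow(Add(5, A), -1)), Mul(-1, V)) = Add(Mul(Pow(Add(5, A), -1), Add(2, V)), Mul(-1, V)) = Add(Mul(-1, V), Mul(Pow(Add(5, A), -1), Add(2, V))))
Pow(Add(Pow(Add(3, Function('Q')(1, Add(Add(3, 1), 6))), 2), 16), 2) = Pow(Add(Pow(Add(3, Mul(Pow(Add(5, 1), -1), Add(2, Mul(-4, Add(Add(3, 1), 6)), Mul(-1, 1, Add(Add(3, 1), 6))))), 2), 16), 2) = Pow(Add(Pow(Add(3, Mul(Pow(6, -1), Add(2, Mul(-4, Add(4, 6)), Mul(-1, 1, Add(4, 6))))), 2), 16), 2) = Pow(Add(Pow(Add(3, Mul(Rational(1, 6), Add(2, Mul(-4, 10), Mul(-1, 1, 10)))), 2), 16), 2) = Pow(Add(Pow(Add(3, Mul(Rational(1, 6), Add(2, -40, -10))), 2), 16), 2) = Pow(Add(Pow(Add(3, Mul(Rational(1, 6), -48)), 2), 16), 2) = Pow(Add(Pow(Add(3, -8), 2), 16), 2) = Pow(Add(Pow(-5, 2), 16), 2) = Pow(Add(25, 16), 2) = Pow(41, 2) = 1681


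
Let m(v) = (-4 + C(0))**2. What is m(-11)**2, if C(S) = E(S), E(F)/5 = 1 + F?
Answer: 1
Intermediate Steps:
E(F) = 5 + 5*F (E(F) = 5*(1 + F) = 5 + 5*F)
C(S) = 5 + 5*S
m(v) = 1 (m(v) = (-4 + (5 + 5*0))**2 = (-4 + (5 + 0))**2 = (-4 + 5)**2 = 1**2 = 1)
m(-11)**2 = 1**2 = 1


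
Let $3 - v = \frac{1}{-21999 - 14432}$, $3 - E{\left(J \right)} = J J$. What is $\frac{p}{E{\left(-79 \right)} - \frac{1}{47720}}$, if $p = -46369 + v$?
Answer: $\frac{80606703031400}{10844683938591} \approx 7.4328$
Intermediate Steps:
$E{\left(J \right)} = 3 - J^{2}$ ($E{\left(J \right)} = 3 - J J = 3 - J^{2}$)
$v = \frac{109294}{36431}$ ($v = 3 - \frac{1}{-21999 - 14432} = 3 - \frac{1}{-36431} = 3 - - \frac{1}{36431} = 3 + \frac{1}{36431} = \frac{109294}{36431} \approx 3.0$)
$p = - \frac{1689159745}{36431}$ ($p = -46369 + \frac{109294}{36431} = - \frac{1689159745}{36431} \approx -46366.0$)
$\frac{p}{E{\left(-79 \right)} - \frac{1}{47720}} = - \frac{1689159745}{36431 \left(\left(3 - \left(-79\right)^{2}\right) - \frac{1}{47720}\right)} = - \frac{1689159745}{36431 \left(\left(3 - 6241\right) - \frac{1}{47720}\right)} = - \frac{1689159745}{36431 \left(-6238 - \frac{1}{47720}\right)} = - \frac{1689159745}{36431 \left(- \frac{297677361}{47720}\right)} = \left(- \frac{1689159745}{36431}\right) \left(- \frac{47720}{297677361}\right) = \frac{80606703031400}{10844683938591}$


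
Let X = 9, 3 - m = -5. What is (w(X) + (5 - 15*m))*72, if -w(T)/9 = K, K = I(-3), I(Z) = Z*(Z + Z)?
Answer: -19944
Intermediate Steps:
m = 8 (m = 3 - 1*(-5) = 3 + 5 = 8)
I(Z) = 2*Z² (I(Z) = Z*(2*Z) = 2*Z²)
K = 18 (K = 2*(-3)² = 2*9 = 18)
w(T) = -162 (w(T) = -9*18 = -162)
(w(X) + (5 - 15*m))*72 = (-162 + (5 - 15*8))*72 = (-162 + (5 - 120))*72 = (-162 - 115)*72 = -277*72 = -19944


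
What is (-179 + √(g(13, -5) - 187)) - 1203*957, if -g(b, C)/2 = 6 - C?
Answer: -1151450 + I*√209 ≈ -1.1515e+6 + 14.457*I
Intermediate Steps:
g(b, C) = -12 + 2*C (g(b, C) = -2*(6 - C) = -12 + 2*C)
(-179 + √(g(13, -5) - 187)) - 1203*957 = (-179 + √((-12 + 2*(-5)) - 187)) - 1203*957 = (-179 + √((-12 - 10) - 187)) - 1151271 = (-179 + √(-22 - 187)) - 1151271 = (-179 + √(-209)) - 1151271 = (-179 + I*√209) - 1151271 = -1151450 + I*√209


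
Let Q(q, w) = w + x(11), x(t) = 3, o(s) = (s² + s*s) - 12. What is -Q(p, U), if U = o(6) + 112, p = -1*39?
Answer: -175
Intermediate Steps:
o(s) = -12 + 2*s² (o(s) = (s² + s²) - 12 = 2*s² - 12 = -12 + 2*s²)
p = -39
U = 172 (U = (-12 + 2*6²) + 112 = (-12 + 2*36) + 112 = (-12 + 72) + 112 = 60 + 112 = 172)
Q(q, w) = 3 + w (Q(q, w) = w + 3 = 3 + w)
-Q(p, U) = -(3 + 172) = -1*175 = -175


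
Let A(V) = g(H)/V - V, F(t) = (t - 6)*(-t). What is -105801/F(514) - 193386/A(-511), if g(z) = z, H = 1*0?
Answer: -50441340921/133428232 ≈ -378.04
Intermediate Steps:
H = 0
F(t) = -t*(-6 + t) (F(t) = (-6 + t)*(-t) = -t*(-6 + t))
A(V) = -V (A(V) = 0/V - V = 0 - V = -V)
-105801/F(514) - 193386/A(-511) = -105801*1/(514*(6 - 1*514)) - 193386/((-1*(-511))) = -105801*1/(514*(6 - 514)) - 193386/511 = -105801/(514*(-508)) - 193386*1/511 = -105801/(-261112) - 193386/511 = -105801*(-1/261112) - 193386/511 = 105801/261112 - 193386/511 = -50441340921/133428232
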